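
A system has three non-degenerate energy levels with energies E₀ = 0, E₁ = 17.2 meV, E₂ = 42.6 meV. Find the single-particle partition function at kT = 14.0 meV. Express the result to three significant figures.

Eᵢ/kT = 0, 1.2286, 3.0429.
Z = Σ e^(−Eᵢ/kT) = e^(−0) + e^(−1.2286) + e^(−3.0429) = 1.0000 + 0.29270 + 0.047696 = 1.3404.

Z = 1.34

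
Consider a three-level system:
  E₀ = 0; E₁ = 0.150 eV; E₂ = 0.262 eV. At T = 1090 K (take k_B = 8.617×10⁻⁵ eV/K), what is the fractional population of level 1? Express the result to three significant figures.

k_BT = 8.617×10⁻⁵ × 1090 K = 0.093925 eV.
Eᵢ/kT = 0, 1.5970, 2.7895.
Z = Σ e^(−Eᵢ/kT) = e^(−0) + e^(−1.5970) + e^(−2.7895) = 1.0000 + 0.20250 + 0.061452 = 1.2640.
P₁ = e^(−E₁/kT) / Z = 0.20250/1.2640 = 0.160.

0.160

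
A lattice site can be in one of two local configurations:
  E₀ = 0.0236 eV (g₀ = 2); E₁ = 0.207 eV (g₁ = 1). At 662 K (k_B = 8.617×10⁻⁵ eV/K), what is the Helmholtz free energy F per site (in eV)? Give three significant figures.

k_BT = 8.617×10⁻⁵ × 662 K = 0.057045 eV.
Eᵢ/kT = 0.41371, 3.6287.
Z = Σ gᵢe^(−Eᵢ/kT) = 2·e^(−0.41371) + 1·e^(−3.6287) = 1.3224 + 0.026551 = 1.3490.
F = −kT ln Z = −0.057045 × ln(1.3490) = −0.057045 × 0.29936 = -0.0171 eV.

-0.0171 eV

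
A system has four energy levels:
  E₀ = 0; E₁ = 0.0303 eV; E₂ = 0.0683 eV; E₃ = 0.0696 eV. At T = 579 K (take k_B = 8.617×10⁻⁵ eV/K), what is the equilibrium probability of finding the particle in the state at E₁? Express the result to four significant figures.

0.2662

k_BT = 8.617×10⁻⁵ × 579 K = 0.0498924 eV.
Eᵢ/kT = 0, 0.607307, 1.36895, 1.39500.
Z = Σ e^(−Eᵢ/kT) = e^(−0) + e^(−0.607307) + e^(−1.36895) + e^(−1.39500) = 1.00000 + 0.544816 + 0.254374 + 0.247833 = 2.04702.
P₁ = e^(−E₁/kT) / Z = 0.544816/2.04702 = 0.2662.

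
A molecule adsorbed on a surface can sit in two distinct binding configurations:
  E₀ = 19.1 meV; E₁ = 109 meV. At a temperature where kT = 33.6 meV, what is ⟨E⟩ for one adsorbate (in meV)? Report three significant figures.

Eᵢ/kT = 0.56845, 3.2440.
Z = Σ e^(−Eᵢ/kT) = e^(−0.56845) + e^(−3.2440) = 0.56640 + 0.039008 = 0.60541.
⟨E⟩ = Σ Eᵢ e^(−Eᵢ/kT) / Z = (19.1·0.56640 + 109·0.039008) / 0.60541 = 24.9 meV.

24.9 meV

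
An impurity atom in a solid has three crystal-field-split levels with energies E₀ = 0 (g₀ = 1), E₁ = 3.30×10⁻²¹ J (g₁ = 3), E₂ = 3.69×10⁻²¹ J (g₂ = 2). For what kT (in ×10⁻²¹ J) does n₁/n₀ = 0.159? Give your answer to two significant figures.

1.1 ×10⁻²¹ J

n₁/n₀ = (g₁/g₀) exp[−(E₁−E₀)/kT] = 0.159.
⇒ (E₁−E₀)/kT = ln((3/1)/0.159) = ln(18.87) = 2.938.
kT = 3.30 ×10⁻²¹ J / 2.938 = 1.1 ×10⁻²¹ J.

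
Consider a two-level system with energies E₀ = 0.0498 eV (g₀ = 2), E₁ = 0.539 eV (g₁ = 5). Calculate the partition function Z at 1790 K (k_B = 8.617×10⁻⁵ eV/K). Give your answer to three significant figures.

k_BT = 8.617×10⁻⁵ × 1790 K = 0.15424 eV.
Eᵢ/kT = 0.32287, 3.4946.
Z = Σ gᵢe^(−Eᵢ/kT) = 2·e^(−0.32287) + 5·e^(−3.4946) = 1.4481 + 0.15180 = 1.5999.

Z = 1.60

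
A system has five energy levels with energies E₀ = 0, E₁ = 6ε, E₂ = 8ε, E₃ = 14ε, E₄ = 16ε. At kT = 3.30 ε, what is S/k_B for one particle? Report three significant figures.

0.720

Eᵢ/kT = 0, 1.8182, 2.4242, 4.2424, 4.8485.
Z = Σ e^(−Eᵢ/kT) = e^(−0) + e^(−1.8182) + e^(−2.4242) + e^(−4.2424) + e^(−4.8485) = 1.0000 + 0.16232 + 0.088549 + 0.014373 + 0.0078401 = 1.2731.
⟨E⟩ = Σ EᵢPᵢ = 1.5780 ε.
S/k_B = ln Z + ⟨E⟩/kT = ln(1.2731) + 1.5780/3.30 = 0.24145 + 0.47818 = 0.720.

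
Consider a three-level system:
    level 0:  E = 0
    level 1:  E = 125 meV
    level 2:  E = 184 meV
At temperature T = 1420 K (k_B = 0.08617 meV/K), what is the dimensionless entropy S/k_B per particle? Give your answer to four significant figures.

k_BT = 0.08617 × 1420 K = 122.361 meV.
Eᵢ/kT = 0, 1.02157, 1.50375.
Z = Σ e^(−Eᵢ/kT) = e^(−0) + e^(−1.02157) + e^(−1.50375) = 1.00000 + 0.360029 + 0.222295 = 1.58232.
⟨E⟩ = Σ EᵢPᵢ = 54.2911 meV.
S/k_B = ln Z + ⟨E⟩/kT = ln(1.58232) + 54.2911/122.361 = 0.458892 + 0.443696 = 0.9026.

0.9026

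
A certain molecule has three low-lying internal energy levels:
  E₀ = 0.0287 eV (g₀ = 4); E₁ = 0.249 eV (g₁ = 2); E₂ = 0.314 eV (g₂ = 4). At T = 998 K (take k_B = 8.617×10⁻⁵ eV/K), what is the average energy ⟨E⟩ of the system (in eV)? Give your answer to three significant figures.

0.0462 eV

k_BT = 8.617×10⁻⁵ × 998 K = 0.085998 eV.
Eᵢ/kT = 0.33373, 2.8954, 3.6512.
Z = Σ gᵢe^(−Eᵢ/kT) = 4·e^(−0.33373) + 2·e^(−2.8954) + 4·e^(−3.6512) = 2.8650 + 0.11055 + 0.10384 = 3.0794.
⟨E⟩ = Σ Eᵢ gᵢe^(−Eᵢ/kT) / Z = (0.0287·2.8650 + 0.249·0.11055 + 0.314·0.10384) / 3.0794 = 0.0462 eV.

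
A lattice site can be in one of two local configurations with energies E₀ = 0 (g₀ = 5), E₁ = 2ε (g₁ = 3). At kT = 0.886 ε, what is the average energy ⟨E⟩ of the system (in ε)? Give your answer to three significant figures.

0.118 ε

Eᵢ/kT = 0, 2.2573.
Z = Σ gᵢe^(−Eᵢ/kT) = 5·e^(−0) + 3·e^(−2.2573) = 5.0000 + 0.31390 = 5.3139.
⟨E⟩ = Σ Eᵢ gᵢe^(−Eᵢ/kT) / Z = (0·5.0000 + 2·0.31390) / 5.3139 = 0.118 ε.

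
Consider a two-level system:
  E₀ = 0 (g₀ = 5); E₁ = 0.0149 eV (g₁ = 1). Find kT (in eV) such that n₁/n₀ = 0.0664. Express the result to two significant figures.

n₁/n₀ = (g₁/g₀) exp[−(E₁−E₀)/kT] = 0.0664.
⇒ (E₁−E₀)/kT = ln((1/5)/0.0664) = ln(3.012) = 1.103.
kT = 0.0149 eV / 1.103 = 0.014 eV.

0.014 eV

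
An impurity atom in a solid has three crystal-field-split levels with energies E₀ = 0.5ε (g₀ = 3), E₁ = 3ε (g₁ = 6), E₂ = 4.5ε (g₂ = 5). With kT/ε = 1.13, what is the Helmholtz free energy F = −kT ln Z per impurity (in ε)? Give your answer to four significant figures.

-1.009 ε

Eᵢ/kT = 0.442478, 2.65487, 3.98230.
Z = Σ gᵢe^(−Eᵢ/kT) = 3·e^(−0.442478) + 6·e^(−2.65487) + 5·e^(−3.98230) = 1.92733 + 0.421848 + 0.0932136 = 2.44239.
F = −kT ln Z = −1.13 × ln(2.44239) = −1.13 × 0.892977 = -1.009 ε.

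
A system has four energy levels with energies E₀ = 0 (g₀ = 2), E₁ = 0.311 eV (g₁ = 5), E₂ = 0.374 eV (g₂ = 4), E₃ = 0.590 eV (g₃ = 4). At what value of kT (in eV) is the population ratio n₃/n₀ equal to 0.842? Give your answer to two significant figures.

n₃/n₀ = (g₃/g₀) exp[−(E₃−E₀)/kT] = 0.842.
⇒ (E₃−E₀)/kT = ln((4/2)/0.842) = ln(2.375) = 0.8650.
kT = 0.590 eV / 0.8650 = 0.68 eV.

0.68 eV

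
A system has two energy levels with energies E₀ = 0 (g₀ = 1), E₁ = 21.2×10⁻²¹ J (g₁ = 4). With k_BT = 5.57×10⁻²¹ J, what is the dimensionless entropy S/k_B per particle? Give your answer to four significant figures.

0.3961

Eᵢ/kT = 0, 3.80610.
Z = Σ gᵢe^(−Eᵢ/kT) = 1·e^(−0) + 4·e^(−3.80610) = 1.00000 + 0.0889389 = 1.08894.
⟨E⟩ = Σ EᵢPᵢ = 1.73150 ×10⁻²¹ J.
S/k_B = ln Z + ⟨E⟩/kT = ln(1.08894) + 1.73150/5.57 = 0.0852047 + 0.310862 = 0.3961.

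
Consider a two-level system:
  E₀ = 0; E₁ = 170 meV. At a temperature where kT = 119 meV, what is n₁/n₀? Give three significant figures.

n₁/n₀ = exp[−(E₁−E₀)/kT] = exp(−(170 meV)/(119 meV)) = exp(-1.4286) = 0.240.

0.240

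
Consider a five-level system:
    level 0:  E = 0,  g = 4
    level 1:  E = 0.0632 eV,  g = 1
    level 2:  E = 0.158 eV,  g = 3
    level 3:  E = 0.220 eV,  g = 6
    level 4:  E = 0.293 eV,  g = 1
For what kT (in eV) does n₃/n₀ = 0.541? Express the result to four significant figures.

0.2157 eV

n₃/n₀ = (g₃/g₀) exp[−(E₃−E₀)/kT] = 0.541.
⇒ (E₃−E₀)/kT = ln((6/4)/0.541) = ln(2.77264) = 1.01980.
kT = 0.220 eV / 1.01980 = 0.2157 eV.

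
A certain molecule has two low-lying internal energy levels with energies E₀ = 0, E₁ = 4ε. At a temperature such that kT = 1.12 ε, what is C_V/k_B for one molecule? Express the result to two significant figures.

0.34

Eᵢ/kT = 0, 3.571.
Z = Σ e^(−Eᵢ/kT) = e^(−0) + e^(−3.571) = 1.000 + 0.02813 = 1.028.
⟨E⟩ = 0.1095 ε, ⟨E²⟩ = 0.4378 ε².
C_V/k_B = (⟨E²⟩ − ⟨E⟩²)/(kT)² = (0.4378 − 0.01199)/1.254 = 0.34.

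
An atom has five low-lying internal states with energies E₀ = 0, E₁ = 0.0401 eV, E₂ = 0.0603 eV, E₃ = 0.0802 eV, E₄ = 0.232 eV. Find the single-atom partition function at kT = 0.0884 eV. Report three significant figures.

Eᵢ/kT = 0, 0.45362, 0.68213, 0.90724, 2.6244.
Z = Σ e^(−Eᵢ/kT) = e^(−0) + e^(−0.45362) + e^(−0.68213) + e^(−0.90724) + e^(−2.6244) = 1.0000 + 0.63532 + 0.50554 + 0.40364 + 0.072483 = 2.6170.

Z = 2.62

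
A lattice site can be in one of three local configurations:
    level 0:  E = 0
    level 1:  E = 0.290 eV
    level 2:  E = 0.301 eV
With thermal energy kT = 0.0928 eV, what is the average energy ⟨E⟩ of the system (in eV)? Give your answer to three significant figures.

Eᵢ/kT = 0, 3.1250, 3.2435.
Z = Σ e^(−Eᵢ/kT) = e^(−0) + e^(−3.1250) + e^(−3.2435) = 1.0000 + 0.043937 + 0.039027 = 1.0830.
⟨E⟩ = Σ Eᵢ e^(−Eᵢ/kT) / Z = (0·1.0000 + 0.290·0.043937 + 0.301·0.039027) / 1.0830 = 0.0226 eV.

0.0226 eV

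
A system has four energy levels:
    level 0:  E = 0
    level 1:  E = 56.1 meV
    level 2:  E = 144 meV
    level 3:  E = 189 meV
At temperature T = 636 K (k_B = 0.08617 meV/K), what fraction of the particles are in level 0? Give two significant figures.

0.68

k_BT = 0.08617 × 636 K = 54.80 meV.
Eᵢ/kT = 0, 1.024, 2.628, 3.449.
Z = Σ e^(−Eᵢ/kT) = e^(−0) + e^(−1.024) + e^(−2.628) + e^(−3.449) = 1.000 + 0.3592 + 0.07222 + 0.03178 = 1.463.
P₀ = e^(−E₀/kT) / Z = 1.000/1.463 = 0.68.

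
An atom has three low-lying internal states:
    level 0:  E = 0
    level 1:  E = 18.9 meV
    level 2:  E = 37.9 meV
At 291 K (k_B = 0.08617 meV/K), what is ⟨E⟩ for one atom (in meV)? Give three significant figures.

10.2 meV

k_BT = 0.08617 × 291 K = 25.075 meV.
Eᵢ/kT = 0, 0.75374, 1.5115.
Z = Σ e^(−Eᵢ/kT) = e^(−0) + e^(−0.75374) + e^(−1.5115) = 1.0000 + 0.47060 + 0.22058 = 1.6912.
⟨E⟩ = Σ Eᵢ e^(−Eᵢ/kT) / Z = (0·1.0000 + 18.9·0.47060 + 37.9·0.22058) / 1.6912 = 10.2 meV.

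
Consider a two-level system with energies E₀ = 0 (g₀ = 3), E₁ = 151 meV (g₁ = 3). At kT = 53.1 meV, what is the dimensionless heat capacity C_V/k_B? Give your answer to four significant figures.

Eᵢ/kT = 0, 2.84369.
Z = Σ gᵢe^(−Eᵢ/kT) = 3·e^(−0) + 3·e^(−2.84369) = 3.00000 + 0.174631 = 3.17463.
⟨E⟩ = 8.30625 meV, ⟨E²⟩ = 1254.24 meV².
C_V/k_B = (⟨E²⟩ − ⟨E⟩²)/(kT)² = (1254.24 − 68.9938)/2819.61 = 0.4204.

0.4204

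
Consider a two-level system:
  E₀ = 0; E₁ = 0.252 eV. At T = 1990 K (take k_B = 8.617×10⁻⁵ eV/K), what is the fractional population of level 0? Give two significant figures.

0.81

k_BT = 8.617×10⁻⁵ × 1990 K = 0.1715 eV.
Eᵢ/kT = 0, 1.469.
Z = Σ e^(−Eᵢ/kT) = e^(−0) + e^(−1.469) = 1.000 + 0.2302 = 1.230.
P₀ = e^(−E₀/kT) / Z = 1.000/1.230 = 0.81.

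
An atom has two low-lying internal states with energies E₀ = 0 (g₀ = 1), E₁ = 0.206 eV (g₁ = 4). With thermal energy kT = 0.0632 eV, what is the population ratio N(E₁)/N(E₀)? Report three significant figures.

n₁/n₀ = (g₁/g₀) exp[−(E₁−E₀)/kT] = (4/1) × exp(−(0.206 eV)/(0.0632 eV)) = (4/1) × exp(-3.2595) = 0.154.

0.154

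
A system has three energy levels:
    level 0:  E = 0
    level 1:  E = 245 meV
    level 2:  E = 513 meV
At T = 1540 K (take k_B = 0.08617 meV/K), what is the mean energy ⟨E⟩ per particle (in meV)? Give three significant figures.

k_BT = 0.08617 × 1540 K = 132.70 meV.
Eᵢ/kT = 0, 1.8463, 3.8659.
Z = Σ e^(−Eᵢ/kT) = e^(−0) + e^(−1.8463) + e^(−3.8659) = 1.0000 + 0.15782 + 0.020944 = 1.1788.
⟨E⟩ = Σ Eᵢ e^(−Eᵢ/kT) / Z = (0·1.0000 + 245·0.15782 + 513·0.020944) / 1.1788 = 41.9 meV.

41.9 meV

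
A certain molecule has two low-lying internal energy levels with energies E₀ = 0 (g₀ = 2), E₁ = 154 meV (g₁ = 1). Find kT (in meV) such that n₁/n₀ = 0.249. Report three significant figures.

221 meV

n₁/n₀ = (g₁/g₀) exp[−(E₁−E₀)/kT] = 0.249.
⇒ (E₁−E₀)/kT = ln((1/2)/0.249) = ln(2.0080) = 0.69714.
kT = 154 meV / 0.69714 = 221 meV.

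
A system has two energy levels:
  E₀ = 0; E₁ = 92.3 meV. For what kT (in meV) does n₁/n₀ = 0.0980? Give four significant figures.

n₁/n₀ = exp[−(E₁−E₀)/kT] = 0.0980.
⇒ (E₁−E₀)/kT = ln(1/0.0980) = ln(10.2041) = 2.32279.
kT = 92.3 meV / 2.32279 = 39.74 meV.

39.74 meV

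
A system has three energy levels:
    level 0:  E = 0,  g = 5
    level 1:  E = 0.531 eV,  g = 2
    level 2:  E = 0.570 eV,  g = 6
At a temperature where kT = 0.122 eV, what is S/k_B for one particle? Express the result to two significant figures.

Eᵢ/kT = 0, 4.352, 4.672.
Z = Σ gᵢe^(−Eᵢ/kT) = 5·e^(−0) + 2·e^(−4.352) + 6·e^(−4.672) = 5.000 + 0.02576 + 0.05612 = 5.082.
⟨E⟩ = Σ EᵢPᵢ = 0.008986 eV.
S/k_B = ln Z + ⟨E⟩/kT = ln(5.082) + 0.008986/0.122 = 1.626 + 0.07366 = 1.7.

1.7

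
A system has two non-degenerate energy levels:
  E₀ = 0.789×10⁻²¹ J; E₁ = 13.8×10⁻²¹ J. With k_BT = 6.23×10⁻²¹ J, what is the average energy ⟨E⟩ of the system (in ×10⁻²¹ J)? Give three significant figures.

2.22 ×10⁻²¹ J

Eᵢ/kT = 0.12665, 2.2151.
Z = Σ e^(−Eᵢ/kT) = e^(−0.12665) + e^(−2.2151) = 0.88104 + 0.10914 = 0.99018.
⟨E⟩ = Σ Eᵢ e^(−Eᵢ/kT) / Z = (0.789·0.88104 + 13.8·0.10914) / 0.99018 = 2.22 ×10⁻²¹ J.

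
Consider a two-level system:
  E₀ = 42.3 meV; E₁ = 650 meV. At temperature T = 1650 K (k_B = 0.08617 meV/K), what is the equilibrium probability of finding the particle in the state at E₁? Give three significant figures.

k_BT = 0.08617 × 1650 K = 142.18 meV.
Eᵢ/kT = 0.29751, 4.5717.
Z = Σ e^(−Eᵢ/kT) = e^(−0.29751) + e^(−4.5717) = 0.74267 + 0.010340 = 0.75301.
P₁ = e^(−E₁/kT) / Z = 0.010340/0.75301 = 0.0137.

0.0137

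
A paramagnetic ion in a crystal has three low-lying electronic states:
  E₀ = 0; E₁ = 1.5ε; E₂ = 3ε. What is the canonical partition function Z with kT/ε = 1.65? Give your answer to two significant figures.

Z = 1.6

Eᵢ/kT = 0, 0.9091, 1.818.
Z = Σ e^(−Eᵢ/kT) = e^(−0) + e^(−0.9091) + e^(−1.818) = 1.000 + 0.4029 + 0.1624 = 1.565.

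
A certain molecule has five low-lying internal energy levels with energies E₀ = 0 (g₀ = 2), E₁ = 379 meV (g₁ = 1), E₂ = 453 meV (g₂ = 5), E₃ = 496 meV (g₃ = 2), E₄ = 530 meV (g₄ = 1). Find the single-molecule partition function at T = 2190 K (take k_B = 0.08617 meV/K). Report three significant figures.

Z = 2.79

k_BT = 0.08617 × 2190 K = 188.71 meV.
Eᵢ/kT = 0, 2.0084, 2.4005, 2.6284, 2.8085.
Z = Σ gᵢe^(−Eᵢ/kT) = 2·e^(−0) + 1·e^(−2.0084) + 5·e^(−2.4005) + 2·e^(−2.6284) + 1·e^(−2.8085) = 2.0000 + 0.13420 + 0.45336 + 0.14439 + 0.060295 = 2.7922.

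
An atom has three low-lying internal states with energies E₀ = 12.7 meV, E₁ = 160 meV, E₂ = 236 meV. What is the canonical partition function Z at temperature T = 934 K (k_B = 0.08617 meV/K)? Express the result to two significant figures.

k_BT = 0.08617 × 934 K = 80.48 meV.
Eᵢ/kT = 0.1578, 1.988, 2.932.
Z = Σ e^(−Eᵢ/kT) = e^(−0.1578) + e^(−1.988) + e^(−2.932) = 0.8540 + 0.1370 + 0.05329 = 1.044.

Z = 1.0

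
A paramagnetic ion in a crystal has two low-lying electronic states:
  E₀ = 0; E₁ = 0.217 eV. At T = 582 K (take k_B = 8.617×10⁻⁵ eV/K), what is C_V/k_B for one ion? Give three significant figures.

k_BT = 8.617×10⁻⁵ × 582 K = 0.050151 eV.
Eᵢ/kT = 0, 4.3269.
Z = Σ e^(−Eᵢ/kT) = e^(−0) + e^(−4.3269) = 1.0000 + 0.013208 = 1.0132.
⟨E⟩ = 0.0028288 eV, ⟨E²⟩ = 0.00061385 eV².
C_V/k_B = (⟨E²⟩ − ⟨E⟩²)/(kT)² = (0.00061385 − 0.0000080021)/0.0025151 = 0.241.

0.241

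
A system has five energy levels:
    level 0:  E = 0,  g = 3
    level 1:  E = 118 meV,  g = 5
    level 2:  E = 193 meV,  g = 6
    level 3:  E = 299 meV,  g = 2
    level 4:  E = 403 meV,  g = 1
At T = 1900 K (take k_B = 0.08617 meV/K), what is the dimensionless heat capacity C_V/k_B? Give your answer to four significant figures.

0.3269

k_BT = 0.08617 × 1900 K = 163.723 meV.
Eᵢ/kT = 0, 0.720730, 1.17882, 1.82626, 2.46147.
Z = Σ gᵢe^(−Eᵢ/kT) = 3·e^(−0) + 5·e^(−0.720730) + 6·e^(−1.17882) + 2·e^(−1.82626) + 1·e^(−2.46147) = 3.00000 + 2.43199 + 1.84585 + 0.322029 + 0.0853095 = 7.68518.
⟨E⟩ = 100.699 meV, ⟨E²⟩ = 18901.8 meV².
C_V/k_B = (⟨E²⟩ − ⟨E⟩²)/(kT)² = (18901.8 − 10140.3)/26805.2 = 0.3269.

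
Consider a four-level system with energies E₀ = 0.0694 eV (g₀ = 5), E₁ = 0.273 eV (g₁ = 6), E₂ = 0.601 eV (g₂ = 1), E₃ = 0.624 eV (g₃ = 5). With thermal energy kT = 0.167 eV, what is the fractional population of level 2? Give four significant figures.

0.005926

Eᵢ/kT = 0.415569, 1.63473, 3.59880, 3.73653.
Z = Σ gᵢe^(−Eᵢ/kT) = 5·e^(−0.415569) + 6·e^(−1.63473) + 1·e^(−3.59880) + 5·e^(−3.73653) = 3.29982 + 1.17003 + 0.0273565 + 0.119183 = 4.61639.
P₂ = g₂ e^(−E₂/kT) / Z = 0.0273565/4.61639 = 0.005926.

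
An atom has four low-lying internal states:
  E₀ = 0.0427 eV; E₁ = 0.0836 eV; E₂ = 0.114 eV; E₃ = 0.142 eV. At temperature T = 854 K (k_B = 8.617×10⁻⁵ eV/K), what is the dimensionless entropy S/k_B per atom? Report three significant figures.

k_BT = 8.617×10⁻⁵ × 854 K = 0.073589 eV.
Eᵢ/kT = 0.58025, 1.1360, 1.5491, 1.9296.
Z = Σ e^(−Eᵢ/kT) = e^(−0.58025) + e^(−1.1360) + e^(−1.5491) + e^(−1.9296) = 0.55976 + 0.32110 + 0.21244 + 0.14521 = 1.2385.
⟨E⟩ = Σ EᵢPᵢ = 0.077177 eV.
S/k_B = ln Z + ⟨E⟩/kT = ln(1.2385) + 0.077177/0.073589 = 0.21390 + 1.0488 = 1.26.

1.26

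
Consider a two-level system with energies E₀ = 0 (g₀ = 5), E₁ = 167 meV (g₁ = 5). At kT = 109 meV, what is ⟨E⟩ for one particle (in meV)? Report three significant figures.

Eᵢ/kT = 0, 1.5321.
Z = Σ gᵢe^(−Eᵢ/kT) = 5·e^(−0) + 5·e^(−1.5321) = 5.0000 + 1.0804 = 6.0804.
⟨E⟩ = Σ Eᵢ gᵢe^(−Eᵢ/kT) / Z = (0·5.0000 + 167·1.0804) / 6.0804 = 29.7 meV.

29.7 meV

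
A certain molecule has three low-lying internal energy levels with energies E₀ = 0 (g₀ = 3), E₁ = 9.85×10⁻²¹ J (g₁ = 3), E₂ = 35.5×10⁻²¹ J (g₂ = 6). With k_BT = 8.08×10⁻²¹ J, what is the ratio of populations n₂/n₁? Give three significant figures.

0.0836

n₂/n₁ = (g₂/g₁) exp[−(E₂−E₁)/kT] = (6/3) × exp(−(25.65 ×10⁻²¹ J)/(8.08 ×10⁻²¹ J)) = (6/3) × exp(-3.1745) = 0.0836.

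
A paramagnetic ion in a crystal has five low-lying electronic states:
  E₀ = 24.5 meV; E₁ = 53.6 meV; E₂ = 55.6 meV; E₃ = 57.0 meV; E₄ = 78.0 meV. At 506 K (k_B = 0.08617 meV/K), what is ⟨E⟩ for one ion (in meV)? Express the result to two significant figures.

47 meV

k_BT = 0.08617 × 506 K = 43.60 meV.
Eᵢ/kT = 0.5619, 1.229, 1.275, 1.307, 1.789.
Z = Σ e^(−Eᵢ/kT) = e^(−0.5619) + e^(−1.229) + e^(−1.275) + e^(−1.307) + e^(−1.789) = 0.5701 + 0.2926 + 0.2794 + 0.2706 + 0.1671 = 1.580.
⟨E⟩ = Σ Eᵢ e^(−Eᵢ/kT) / Z = (24.5·0.5701 + 53.6·0.2926 + 55.6·0.2794 + 57.0·0.2706 + 78.0·0.1671) / 1.580 = 47 meV.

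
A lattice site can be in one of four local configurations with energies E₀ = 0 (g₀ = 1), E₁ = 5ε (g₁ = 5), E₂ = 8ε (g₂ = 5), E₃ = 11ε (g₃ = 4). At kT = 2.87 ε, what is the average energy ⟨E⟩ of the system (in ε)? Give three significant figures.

Eᵢ/kT = 0, 1.7422, 2.7875, 3.8328.
Z = Σ gᵢe^(−Eᵢ/kT) = 1·e^(−0) + 5·e^(−1.7422) + 5·e^(−2.7875) + 4·e^(−3.8328) = 1.0000 + 0.87567 + 0.30787 + 0.086596 = 2.2701.
⟨E⟩ = Σ Eᵢ gᵢe^(−Eᵢ/kT) / Z = (0·1.0000 + 5·0.87567 + 8·0.30787 + 11·0.086596) / 2.2701 = 3.43 ε.

3.43 ε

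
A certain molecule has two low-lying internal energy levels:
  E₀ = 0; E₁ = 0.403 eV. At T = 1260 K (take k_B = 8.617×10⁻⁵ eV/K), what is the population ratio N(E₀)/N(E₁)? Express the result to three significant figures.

40.9

k_BT = 8.617×10⁻⁵ × 1260 K = 0.10857 eV.
n₀/n₁ = exp[−(E₀−E₁)/kT] = exp(−(-0.403 eV)/(0.10857 eV)) = exp(3.7119) = 40.9.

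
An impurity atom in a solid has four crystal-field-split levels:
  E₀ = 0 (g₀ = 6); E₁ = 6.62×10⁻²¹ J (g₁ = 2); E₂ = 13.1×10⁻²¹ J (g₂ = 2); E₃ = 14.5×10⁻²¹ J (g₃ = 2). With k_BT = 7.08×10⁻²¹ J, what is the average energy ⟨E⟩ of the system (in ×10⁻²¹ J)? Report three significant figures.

1.77 ×10⁻²¹ J

Eᵢ/kT = 0, 0.93503, 1.8503, 2.0480.
Z = Σ gᵢe^(−Eᵢ/kT) = 6·e^(−0) + 2·e^(−0.93503) + 2·e^(−1.8503) + 2·e^(−2.0480) = 6.0000 + 0.78515 + 0.31438 + 0.25799 = 7.3575.
⟨E⟩ = Σ Eᵢ gᵢe^(−Eᵢ/kT) / Z = (0·6.0000 + 6.62·0.78515 + 13.1·0.31438 + 14.5·0.25799) / 7.3575 = 1.77 ×10⁻²¹ J.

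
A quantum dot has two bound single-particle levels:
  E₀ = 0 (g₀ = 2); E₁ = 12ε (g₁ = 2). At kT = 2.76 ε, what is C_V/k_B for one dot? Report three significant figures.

0.238

Eᵢ/kT = 0, 4.3478.
Z = Σ gᵢe^(−Eᵢ/kT) = 2·e^(−0) + 2·e^(−4.3478) = 2.0000 + 0.025870 = 2.0259.
⟨E⟩ = 0.15324 ε, ⟨E²⟩ = 1.8388 ε².
C_V/k_B = (⟨E²⟩ − ⟨E⟩²)/(kT)² = (1.8388 − 0.023482)/7.6176 = 0.238.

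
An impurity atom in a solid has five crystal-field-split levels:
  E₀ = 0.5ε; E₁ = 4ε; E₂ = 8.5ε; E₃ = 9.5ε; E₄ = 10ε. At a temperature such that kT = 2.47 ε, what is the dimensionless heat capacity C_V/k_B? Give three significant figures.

0.937

Eᵢ/kT = 0.20243, 1.6194, 3.4413, 3.8462, 4.0486.
Z = Σ e^(−Eᵢ/kT) = e^(−0.20243) + e^(−1.6194) + e^(−3.4413) + e^(−3.8462) + e^(−4.0486) = 0.81674 + 0.19802 + 0.032023 + 0.021361 + 0.017447 = 1.0856.
⟨E⟩ = 1.7042 ε, ⟨E²⟩ = 8.6208 ε².
C_V/k_B = (⟨E²⟩ − ⟨E⟩²)/(kT)² = (8.6208 − 2.9043)/6.1009 = 0.937.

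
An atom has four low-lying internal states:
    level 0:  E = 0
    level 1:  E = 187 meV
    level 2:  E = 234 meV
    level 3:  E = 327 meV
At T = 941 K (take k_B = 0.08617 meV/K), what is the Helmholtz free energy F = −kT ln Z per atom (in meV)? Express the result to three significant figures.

k_BT = 0.08617 × 941 K = 81.086 meV.
Eᵢ/kT = 0, 2.3062, 2.8858, 4.0328.
Z = Σ e^(−Eᵢ/kT) = e^(−0) + e^(−2.3062) + e^(−2.8858) + e^(−4.0328) = 1.0000 + 0.099639 + 0.055810 + 0.017725 = 1.1732.
F = −kT ln Z = −81.086 × ln(1.1732) = −81.086 × 0.15974 = -13.0 meV.

-13.0 meV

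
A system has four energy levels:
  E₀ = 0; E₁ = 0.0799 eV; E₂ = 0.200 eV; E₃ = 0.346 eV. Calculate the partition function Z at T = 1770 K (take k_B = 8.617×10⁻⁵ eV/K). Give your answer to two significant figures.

k_BT = 8.617×10⁻⁵ × 1770 K = 0.1525 eV.
Eᵢ/kT = 0, 0.5239, 1.311, 2.269.
Z = Σ e^(−Eᵢ/kT) = e^(−0) + e^(−0.5239) + e^(−1.311) + e^(−2.269) = 1.000 + 0.5922 + 0.2696 + 0.1034 = 1.965.

Z = 2.0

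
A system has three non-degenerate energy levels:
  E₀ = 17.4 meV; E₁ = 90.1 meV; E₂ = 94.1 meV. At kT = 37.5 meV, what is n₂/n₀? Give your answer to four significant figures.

0.1293

n₂/n₀ = exp[−(E₂−E₀)/kT] = exp(−(76.7 meV)/(37.5 meV)) = exp(-2.04533) = 0.1293.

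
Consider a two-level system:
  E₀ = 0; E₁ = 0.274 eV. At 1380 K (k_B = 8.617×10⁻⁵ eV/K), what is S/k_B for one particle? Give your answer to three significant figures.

k_BT = 8.617×10⁻⁵ × 1380 K = 0.11891 eV.
Eᵢ/kT = 0, 2.3043.
Z = Σ e^(−Eᵢ/kT) = e^(−0) + e^(−2.3043) = 1.0000 + 0.099829 = 1.0998.
⟨E⟩ = Σ EᵢPᵢ = 0.024871 eV.
S/k_B = ln Z + ⟨E⟩/kT = ln(1.0998) + 0.024871/0.11891 = 0.095128 + 0.20916 = 0.304.

0.304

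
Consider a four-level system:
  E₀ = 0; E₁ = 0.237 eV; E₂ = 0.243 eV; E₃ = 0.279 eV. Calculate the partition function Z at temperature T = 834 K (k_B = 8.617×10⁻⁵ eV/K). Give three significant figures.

Z = 1.09

k_BT = 8.617×10⁻⁵ × 834 K = 0.071866 eV.
Eᵢ/kT = 0, 3.2978, 3.3813, 3.8822.
Z = Σ e^(−Eᵢ/kT) = e^(−0) + e^(−3.2978) + e^(−3.3813) + e^(−3.8822) = 1.0000 + 0.036964 + 0.034003 + 0.020605 = 1.0916.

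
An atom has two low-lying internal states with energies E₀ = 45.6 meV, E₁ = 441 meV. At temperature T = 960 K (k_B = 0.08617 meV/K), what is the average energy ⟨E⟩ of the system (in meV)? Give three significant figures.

k_BT = 0.08617 × 960 K = 82.723 meV.
Eᵢ/kT = 0.55124, 5.3310.
Z = Σ e^(−Eᵢ/kT) = e^(−0.55124) + e^(−5.3310) = 0.57623 + 0.0048392 = 0.58107.
⟨E⟩ = Σ Eᵢ e^(−Eᵢ/kT) / Z = (45.6·0.57623 + 441·0.0048392) / 0.58107 = 48.9 meV.

48.9 meV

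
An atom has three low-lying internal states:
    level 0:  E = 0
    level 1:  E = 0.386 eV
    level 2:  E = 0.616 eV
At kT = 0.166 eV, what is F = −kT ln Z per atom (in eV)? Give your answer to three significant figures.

-0.0191 eV

Eᵢ/kT = 0, 2.3253, 3.7108.
Z = Σ e^(−Eᵢ/kT) = e^(−0) + e^(−2.3253) + e^(−3.7108) = 1.0000 + 0.097754 + 0.024458 = 1.1222.
F = −kT ln Z = −0.166 × ln(1.1222) = −0.166 × 0.11529 = -0.0191 eV.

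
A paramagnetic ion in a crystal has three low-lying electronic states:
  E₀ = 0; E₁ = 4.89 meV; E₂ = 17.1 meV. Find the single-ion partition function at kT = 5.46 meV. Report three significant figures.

Eᵢ/kT = 0, 0.89560, 3.1319.
Z = Σ e^(−Eᵢ/kT) = e^(−0) + e^(−0.89560) + e^(−3.1319) = 1.0000 + 0.40836 + 0.043635 = 1.4520.

Z = 1.45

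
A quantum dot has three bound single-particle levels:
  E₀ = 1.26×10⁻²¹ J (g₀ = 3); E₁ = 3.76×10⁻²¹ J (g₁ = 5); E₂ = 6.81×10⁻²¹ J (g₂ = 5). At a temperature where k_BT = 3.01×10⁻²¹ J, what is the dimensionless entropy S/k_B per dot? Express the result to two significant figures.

Eᵢ/kT = 0.4186, 1.249, 2.262.
Z = Σ gᵢe^(−Eᵢ/kT) = 3·e^(−0.4186) + 5·e^(−1.249) + 5·e^(−2.262) = 1.974 + 1.434 + 0.5207 = 3.929.
⟨E⟩ = Σ EᵢPᵢ = 2.908 ×10⁻²¹ J.
S/k_B = ln Z + ⟨E⟩/kT = ln(3.929) + 2.908/3.01 = 1.368 + 0.9661 = 2.3.

2.3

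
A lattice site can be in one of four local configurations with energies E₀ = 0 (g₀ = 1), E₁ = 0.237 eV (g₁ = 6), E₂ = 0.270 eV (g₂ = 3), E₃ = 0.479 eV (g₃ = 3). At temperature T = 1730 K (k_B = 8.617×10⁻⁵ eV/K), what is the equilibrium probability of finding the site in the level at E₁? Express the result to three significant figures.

k_BT = 8.617×10⁻⁵ × 1730 K = 0.14907 eV.
Eᵢ/kT = 0, 1.5899, 1.8112, 3.2133.
Z = Σ gᵢe^(−Eᵢ/kT) = 1·e^(−0) + 6·e^(−1.5899) + 3·e^(−1.8112) + 3·e^(−3.2133) = 1.0000 + 1.2237 + 0.49037 + 0.12067 = 2.8347.
P₁ = g₁ e^(−E₁/kT) / Z = 1.2237/2.8347 = 0.432.

0.432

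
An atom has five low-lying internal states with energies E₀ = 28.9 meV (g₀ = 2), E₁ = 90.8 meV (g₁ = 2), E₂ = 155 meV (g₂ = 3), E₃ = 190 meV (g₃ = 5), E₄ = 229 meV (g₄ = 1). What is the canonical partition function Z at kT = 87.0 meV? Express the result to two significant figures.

Eᵢ/kT = 0.3322, 1.044, 1.782, 2.184, 2.632.
Z = Σ gᵢe^(−Eᵢ/kT) = 2·e^(−0.3322) + 2·e^(−1.044) + 3·e^(−1.782) + 5·e^(−2.184) + 1·e^(−2.632) = 1.435 + 0.7041 + 0.5049 + 0.5630 + 0.07193 = 3.279.

Z = 3.3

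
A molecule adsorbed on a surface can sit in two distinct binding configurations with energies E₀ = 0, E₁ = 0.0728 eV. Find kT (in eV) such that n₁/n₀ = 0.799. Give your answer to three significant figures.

n₁/n₀ = exp[−(E₁−E₀)/kT] = 0.799.
⇒ (E₁−E₀)/kT = ln(1/0.799) = ln(1.2516) = 0.22442.
kT = 0.0728 eV / 0.22442 = 0.324 eV.

0.324 eV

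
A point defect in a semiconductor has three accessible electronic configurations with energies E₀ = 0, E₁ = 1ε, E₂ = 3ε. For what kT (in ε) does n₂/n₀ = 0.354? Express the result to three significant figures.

n₂/n₀ = exp[−(E₂−E₀)/kT] = 0.354.
⇒ (E₂−E₀)/kT = ln(1/0.354) = ln(2.8249) = 1.0385.
kT = 3ε / 1.0385 = 2.89 ε.

2.89 ε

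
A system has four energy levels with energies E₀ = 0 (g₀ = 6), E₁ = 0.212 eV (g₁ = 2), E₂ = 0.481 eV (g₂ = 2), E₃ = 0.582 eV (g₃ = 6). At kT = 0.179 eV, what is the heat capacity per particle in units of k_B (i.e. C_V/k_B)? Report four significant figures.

0.5457

Eᵢ/kT = 0, 1.18436, 2.68715, 3.25140.
Z = Σ gᵢe^(−Eᵢ/kT) = 6·e^(−0) + 2·e^(−1.18436) + 2·e^(−2.68715) + 6·e^(−3.25140) = 6.00000 + 0.611884 + 0.136149 + 0.232320 = 6.98035.
⟨E⟩ = 0.0473354 eV, ⟨E²⟩ = 0.0197257 eV².
C_V/k_B = (⟨E²⟩ − ⟨E⟩²)/(kT)² = (0.0197257 − 0.00224064)/0.0320410 = 0.5457.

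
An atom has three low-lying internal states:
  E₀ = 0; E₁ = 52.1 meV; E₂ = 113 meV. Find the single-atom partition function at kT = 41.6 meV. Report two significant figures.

Eᵢ/kT = 0, 1.252, 2.716.
Z = Σ e^(−Eᵢ/kT) = e^(−0) + e^(−1.252) + e^(−2.716) = 1.000 + 0.2859 + 0.06614 = 1.352.

Z = 1.4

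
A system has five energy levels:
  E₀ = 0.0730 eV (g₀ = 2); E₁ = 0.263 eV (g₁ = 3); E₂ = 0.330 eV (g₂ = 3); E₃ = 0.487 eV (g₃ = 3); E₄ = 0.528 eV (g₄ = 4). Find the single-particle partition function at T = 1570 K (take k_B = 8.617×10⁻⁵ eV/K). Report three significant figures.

k_BT = 8.617×10⁻⁵ × 1570 K = 0.13529 eV.
Eᵢ/kT = 0.53958, 1.9440, 2.4392, 3.5997, 3.9027.
Z = Σ gᵢe^(−Eᵢ/kT) = 2·e^(−0.53958) + 3·e^(−1.9440) + 3·e^(−2.4392) + 3·e^(−3.5997) + 4·e^(−3.9027) = 1.1660 + 0.42939 + 0.26169 + 0.081996 + 0.080749 = 2.0198.

Z = 2.02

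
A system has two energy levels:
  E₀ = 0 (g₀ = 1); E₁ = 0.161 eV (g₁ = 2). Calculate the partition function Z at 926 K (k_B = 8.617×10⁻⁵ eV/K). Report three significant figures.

k_BT = 8.617×10⁻⁵ × 926 K = 0.079793 eV.
Eᵢ/kT = 0, 2.0177.
Z = Σ gᵢe^(−Eᵢ/kT) = 1·e^(−0) + 2·e^(−2.0177) = 1.0000 + 0.26592 = 1.2659.

Z = 1.27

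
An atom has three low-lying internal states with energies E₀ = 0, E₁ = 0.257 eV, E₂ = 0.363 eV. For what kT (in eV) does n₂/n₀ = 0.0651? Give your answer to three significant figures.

0.133 eV

n₂/n₀ = exp[−(E₂−E₀)/kT] = 0.0651.
⇒ (E₂−E₀)/kT = ln(1/0.0651) = ln(15.361) = 2.7318.
kT = 0.363 eV / 2.7318 = 0.133 eV.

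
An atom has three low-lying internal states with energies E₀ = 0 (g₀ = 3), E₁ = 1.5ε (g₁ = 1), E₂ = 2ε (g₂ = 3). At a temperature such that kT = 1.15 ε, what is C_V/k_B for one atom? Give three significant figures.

Eᵢ/kT = 0, 1.3043, 1.7391.
Z = Σ gᵢe^(−Eᵢ/kT) = 3·e^(−0) + 1·e^(−1.3043) + 3·e^(−1.7391) = 3.0000 + 0.27136 + 0.52704 = 3.7984.
⟨E⟩ = 0.38467 ε, ⟨E²⟩ = 0.71575 ε².
C_V/k_B = (⟨E²⟩ − ⟨E⟩²)/(kT)² = (0.71575 − 0.14797)/1.3225 = 0.429.

0.429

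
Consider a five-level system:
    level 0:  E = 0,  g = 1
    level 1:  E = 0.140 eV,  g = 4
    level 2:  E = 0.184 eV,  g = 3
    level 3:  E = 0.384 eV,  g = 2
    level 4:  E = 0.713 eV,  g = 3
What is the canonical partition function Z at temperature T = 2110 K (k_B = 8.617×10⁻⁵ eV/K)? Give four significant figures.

Z = 4.244

k_BT = 8.617×10⁻⁵ × 2110 K = 0.181819 eV.
Eᵢ/kT = 0, 0.769997, 1.01200, 2.11199, 3.92148.
Z = Σ gᵢe^(−Eᵢ/kT) = 1·e^(−0) + 4·e^(−0.769997) + 3·e^(−1.01200) + 2·e^(−2.11199) + 3·e^(−3.92148) = 1.00000 + 1.85206 + 1.09047 + 0.241994 + 0.0594353 = 4.24396.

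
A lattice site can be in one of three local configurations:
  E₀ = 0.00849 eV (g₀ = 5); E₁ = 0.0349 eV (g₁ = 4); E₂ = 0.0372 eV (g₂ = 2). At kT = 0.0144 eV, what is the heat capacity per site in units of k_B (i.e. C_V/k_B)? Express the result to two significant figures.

0.46

Eᵢ/kT = 0.5896, 2.424, 2.583.
Z = Σ gᵢe^(−Eᵢ/kT) = 5·e^(−0.5896) + 4·e^(−2.424) + 2·e^(−2.583) = 2.773 + 0.3543 + 0.1511 = 3.278.
⟨E⟩ = 0.01267 eV, ⟨E²⟩ = 0.0002564 eV².
C_V/k_B = (⟨E²⟩ − ⟨E⟩²)/(kT)² = (0.0002564 − 0.0001605)/0.0002074 = 0.46.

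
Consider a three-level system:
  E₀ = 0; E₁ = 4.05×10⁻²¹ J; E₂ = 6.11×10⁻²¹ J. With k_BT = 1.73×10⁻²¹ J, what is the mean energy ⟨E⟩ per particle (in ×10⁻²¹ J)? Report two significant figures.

Eᵢ/kT = 0, 2.341, 3.532.
Z = Σ e^(−Eᵢ/kT) = e^(−0) + e^(−2.341) + e^(−3.532) = 1.000 + 0.09623 + 0.02925 = 1.125.
⟨E⟩ = Σ Eᵢ e^(−Eᵢ/kT) / Z = (0·1.000 + 4.05·0.09623 + 6.11·0.02925) / 1.125 = 0.51 ×10⁻²¹ J.

0.51 ×10⁻²¹ J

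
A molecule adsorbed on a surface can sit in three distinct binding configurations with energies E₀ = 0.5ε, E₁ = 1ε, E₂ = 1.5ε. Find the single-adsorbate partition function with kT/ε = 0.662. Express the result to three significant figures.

Eᵢ/kT = 0.75529, 1.5106, 2.2659.
Z = Σ e^(−Eᵢ/kT) = e^(−0.75529) + e^(−1.5106) + e^(−2.2659) = 0.46987 + 0.22078 + 0.10374 = 0.79439.

Z = 0.794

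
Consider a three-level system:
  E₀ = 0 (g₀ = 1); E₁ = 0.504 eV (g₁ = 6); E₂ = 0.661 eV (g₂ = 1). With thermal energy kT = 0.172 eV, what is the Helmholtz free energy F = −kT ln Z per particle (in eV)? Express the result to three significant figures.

-0.0506 eV

Eᵢ/kT = 0, 2.9302, 3.8430.
Z = Σ gᵢe^(−Eᵢ/kT) = 1·e^(−0) + 6·e^(−2.9302) + 1·e^(−3.8430) = 1.0000 + 0.32032 + 0.021429 = 1.3417.
F = −kT ln Z = −0.172 × ln(1.3417) = −0.172 × 0.29394 = -0.0506 eV.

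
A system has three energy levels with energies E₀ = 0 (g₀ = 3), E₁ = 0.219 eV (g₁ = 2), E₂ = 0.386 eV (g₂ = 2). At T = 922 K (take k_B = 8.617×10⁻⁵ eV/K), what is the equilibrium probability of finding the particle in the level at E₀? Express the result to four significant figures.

0.9546

k_BT = 8.617×10⁻⁵ × 922 K = 0.0794487 eV.
Eᵢ/kT = 0, 2.75650, 4.85848.
Z = Σ gᵢe^(−Eᵢ/kT) = 3·e^(−0) + 2·e^(−2.75650) + 2·e^(−4.85848) = 3.00000 + 0.127027 + 0.0155245 = 3.14255.
P₀ = g₀ e^(−E₀/kT) / Z = 3.00000/3.14255 = 0.9546.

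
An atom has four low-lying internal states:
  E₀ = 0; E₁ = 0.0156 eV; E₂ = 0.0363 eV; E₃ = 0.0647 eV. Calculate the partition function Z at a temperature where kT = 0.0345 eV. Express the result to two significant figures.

Z = 2.1

Eᵢ/kT = 0, 0.4522, 1.052, 1.875.
Z = Σ e^(−Eᵢ/kT) = e^(−0) + e^(−0.4522) + e^(−1.052) + e^(−1.875) = 1.000 + 0.6362 + 0.3492 + 0.1534 = 2.139.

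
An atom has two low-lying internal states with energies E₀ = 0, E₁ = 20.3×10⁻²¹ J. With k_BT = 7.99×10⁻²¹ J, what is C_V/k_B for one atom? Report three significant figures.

0.437

Eᵢ/kT = 0, 2.5407.
Z = Σ e^(−Eᵢ/kT) = e^(−0) + e^(−2.5407) = 1.0000 + 0.078811 = 1.0788.
⟨E⟩ = 1.4830, ⟨E²⟩ = 30.105.
C_V/k_B = (⟨E²⟩ − ⟨E⟩²)/(kT)² = (30.105 − 2.1993)/63.840 = 0.437.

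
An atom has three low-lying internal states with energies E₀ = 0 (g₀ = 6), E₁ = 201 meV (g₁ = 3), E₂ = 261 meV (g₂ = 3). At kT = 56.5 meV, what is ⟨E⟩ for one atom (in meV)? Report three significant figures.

4.07 meV

Eᵢ/kT = 0, 3.5575, 4.6195.
Z = Σ gᵢe^(−Eᵢ/kT) = 6·e^(−0) + 3·e^(−3.5575) + 3·e^(−4.6195) = 6.0000 + 0.085530 + 0.029573 = 6.1151.
⟨E⟩ = Σ Eᵢ gᵢe^(−Eᵢ/kT) / Z = (0·6.0000 + 201·0.085530 + 261·0.029573) / 6.1151 = 4.07 meV.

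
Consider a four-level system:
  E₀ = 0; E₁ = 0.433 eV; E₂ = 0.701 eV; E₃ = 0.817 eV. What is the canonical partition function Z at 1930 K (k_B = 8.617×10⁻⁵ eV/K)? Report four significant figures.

k_BT = 8.617×10⁻⁵ × 1930 K = 0.166308 eV.
Eᵢ/kT = 0, 2.60360, 4.21507, 4.91257.
Z = Σ e^(−Eᵢ/kT) = e^(−0) + e^(−2.60360) + e^(−4.21507) + e^(−4.91257) = 1.00000 + 0.0740067 + 0.0147713 + 0.00735357 = 1.09613.

Z = 1.096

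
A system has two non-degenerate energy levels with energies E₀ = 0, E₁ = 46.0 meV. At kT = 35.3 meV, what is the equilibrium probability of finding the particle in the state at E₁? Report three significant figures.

0.214

Eᵢ/kT = 0, 1.3031.
Z = Σ e^(−Eᵢ/kT) = e^(−0) + e^(−1.3031) = 1.0000 + 0.27169 = 1.2717.
P₁ = e^(−E₁/kT) / Z = 0.27169/1.2717 = 0.214.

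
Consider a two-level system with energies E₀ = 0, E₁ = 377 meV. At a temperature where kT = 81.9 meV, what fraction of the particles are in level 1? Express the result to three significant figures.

0.00992

Eᵢ/kT = 0, 4.6032.
Z = Σ e^(−Eᵢ/kT) = e^(−0) + e^(−4.6032) = 1.0000 + 0.010020 = 1.0100.
P₁ = e^(−E₁/kT) / Z = 0.010020/1.0100 = 0.00992.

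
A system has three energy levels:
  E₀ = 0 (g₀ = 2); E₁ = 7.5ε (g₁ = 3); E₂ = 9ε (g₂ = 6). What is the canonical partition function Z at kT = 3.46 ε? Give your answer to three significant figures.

Z = 2.79

Eᵢ/kT = 0, 2.1676, 2.6012.
Z = Σ gᵢe^(−Eᵢ/kT) = 2·e^(−0) + 3·e^(−2.1676) + 6·e^(−2.6012) = 2.0000 + 0.34336 + 0.44511 = 2.7885.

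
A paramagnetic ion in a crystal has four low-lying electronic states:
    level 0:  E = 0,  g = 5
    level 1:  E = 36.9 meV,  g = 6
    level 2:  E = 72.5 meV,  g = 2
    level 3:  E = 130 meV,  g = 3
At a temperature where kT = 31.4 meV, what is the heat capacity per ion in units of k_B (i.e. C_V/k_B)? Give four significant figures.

Eᵢ/kT = 0, 1.17516, 2.30892, 4.14013.
Z = Σ gᵢe^(−Eᵢ/kT) = 5·e^(−0) + 6·e^(−1.17516) + 2·e^(−2.30892) + 3·e^(−4.14013) = 5.00000 + 1.85262 + 0.198737 + 0.0477623 = 7.09912.
⟨E⟩ = 12.5338 meV, ⟨E²⟩ = 616.181 meV².
C_V/k_B = (⟨E²⟩ − ⟨E⟩²)/(kT)² = (616.181 − 157.096)/985.960 = 0.4656.

0.4656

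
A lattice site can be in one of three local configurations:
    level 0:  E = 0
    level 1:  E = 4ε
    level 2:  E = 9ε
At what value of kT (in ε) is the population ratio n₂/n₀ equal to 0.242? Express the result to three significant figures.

6.34 ε

n₂/n₀ = exp[−(E₂−E₀)/kT] = 0.242.
⇒ (E₂−E₀)/kT = ln(1/0.242) = ln(4.1322) = 1.4188.
kT = 9ε / 1.4188 = 6.34 ε.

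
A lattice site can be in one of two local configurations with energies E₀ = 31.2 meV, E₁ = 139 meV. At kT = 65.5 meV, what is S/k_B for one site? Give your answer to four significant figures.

0.4424

Eᵢ/kT = 0.476336, 2.12214.
Z = Σ e^(−Eᵢ/kT) = e^(−0.476336) + e^(−2.12214) = 0.621055 + 0.119775 = 0.740830.
⟨E⟩ = Σ EᵢPᵢ = 48.6288 meV.
S/k_B = ln Z + ⟨E⟩/kT = ln(0.740830) + 48.6288/65.5 = -0.299984 + 0.742424 = 0.4424.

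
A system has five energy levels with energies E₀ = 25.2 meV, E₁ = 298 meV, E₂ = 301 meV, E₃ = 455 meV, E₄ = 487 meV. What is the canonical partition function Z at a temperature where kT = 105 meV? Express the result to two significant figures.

Z = 0.92

Eᵢ/kT = 0.2400, 2.838, 2.867, 4.333, 4.638.
Z = Σ e^(−Eᵢ/kT) = e^(−0.2400) + e^(−2.838) + e^(−2.867) + e^(−4.333) + e^(−4.638) = 0.7866 + 0.05854 + 0.05687 + 0.01313 + 0.009677 = 0.9248.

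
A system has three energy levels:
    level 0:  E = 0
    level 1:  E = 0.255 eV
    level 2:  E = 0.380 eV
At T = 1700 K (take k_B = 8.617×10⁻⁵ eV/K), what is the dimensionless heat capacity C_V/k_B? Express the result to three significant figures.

0.668

k_BT = 8.617×10⁻⁵ × 1700 K = 0.14649 eV.
Eᵢ/kT = 0, 1.7407, 2.5940.
Z = Σ e^(−Eᵢ/kT) = e^(−0) + e^(−1.7407) + e^(−2.5940) = 1.0000 + 0.17540 + 0.074721 = 1.2501.
⟨E⟩ = 0.058492 eV, ⟨E²⟩ = 0.017755 eV².
C_V/k_B = (⟨E²⟩ − ⟨E⟩²)/(kT)² = (0.017755 − 0.0034213)/0.021459 = 0.668.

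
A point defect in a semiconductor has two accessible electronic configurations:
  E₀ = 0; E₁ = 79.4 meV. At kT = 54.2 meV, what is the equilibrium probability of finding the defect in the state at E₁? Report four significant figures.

0.1877

Eᵢ/kT = 0, 1.46494.
Z = Σ e^(−Eᵢ/kT) = e^(−0) + e^(−1.46494) = 1.00000 + 0.231092 = 1.23109.
P₁ = e^(−E₁/kT) / Z = 0.231092/1.23109 = 0.1877.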